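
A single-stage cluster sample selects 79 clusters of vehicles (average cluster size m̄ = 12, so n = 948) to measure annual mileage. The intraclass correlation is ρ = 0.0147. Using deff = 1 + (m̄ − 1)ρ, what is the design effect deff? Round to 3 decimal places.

deff = 1 + (12 − 1)·0.0147 = 1 + 0.1617 = 1.1617.

1.162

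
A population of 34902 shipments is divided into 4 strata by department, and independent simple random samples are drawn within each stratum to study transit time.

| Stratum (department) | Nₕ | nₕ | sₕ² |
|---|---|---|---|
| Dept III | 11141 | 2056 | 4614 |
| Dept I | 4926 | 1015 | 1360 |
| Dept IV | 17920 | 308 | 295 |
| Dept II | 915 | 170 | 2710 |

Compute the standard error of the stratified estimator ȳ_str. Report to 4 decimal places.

0.6817

Var(ȳ_str) = Σₕ Wₕ²(1 − fₕ)sₕ²/nₕ with Wₕ = Nₕ/N, N = 34902.
Dept III: Wₕ = 0.31920807; term = 0.31920807²·(1 − 0.18454358)·4614/2056 = 0.18646742.
Dept I: Wₕ = 0.14113804; term = 0.14113804²·(1 − 0.20604953)·1360/1015 = 0.021191147.
Dept IV: Wₕ = 0.51343763; term = 0.51343763²·(1 − 0.01718750)·295/308 = 0.24815176.
Dept II: Wₕ = 0.02621626; term = 0.02621626²·(1 − 0.18579235)·2710/170 = 0.0089206625.
Sum = 0.46473099.
SE = √(0.46473099) = 0.6817.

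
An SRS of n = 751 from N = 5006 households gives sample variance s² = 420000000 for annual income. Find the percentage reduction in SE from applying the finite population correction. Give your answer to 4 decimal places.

f = n/N = 751/5006 = 0.15001998.
SE_no-fpc = √(s²/n) = 747.83309; SE_fpc = √((1−f)s²/n) = 689.45994.
Ratio = √(1−f) = 0.92194361. Reduction = 100·(1 − 0.92194361) = 7.8056%.

7.8056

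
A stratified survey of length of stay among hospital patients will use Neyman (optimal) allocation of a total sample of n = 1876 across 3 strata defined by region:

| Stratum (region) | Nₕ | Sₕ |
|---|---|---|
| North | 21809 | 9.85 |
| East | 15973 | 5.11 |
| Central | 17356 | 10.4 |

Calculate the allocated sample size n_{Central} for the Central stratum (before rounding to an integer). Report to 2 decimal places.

709.99

Neyman allocation: nₕ = n·NₕSₕ / Σⱼ NⱼSⱼ.
Σ NⱼSⱼ = 21809·9.85 + 15973·5.11 + 17356·10.4 = 476943.08.
n_{Central} = 1876·17356·10.4 / 476943.08 = 709.99.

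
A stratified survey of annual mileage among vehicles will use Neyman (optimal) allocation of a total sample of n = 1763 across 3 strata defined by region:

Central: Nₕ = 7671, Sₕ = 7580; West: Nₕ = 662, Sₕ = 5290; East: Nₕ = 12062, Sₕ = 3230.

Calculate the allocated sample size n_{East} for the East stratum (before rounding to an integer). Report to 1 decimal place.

Neyman allocation: nₕ = n·NₕSₕ / Σⱼ NⱼSⱼ.
Σ NⱼSⱼ = 7671·7580 + 662·5290 + 12062·3230 = 1.0060842 × 10^8.
n_{East} = 1763·12062·3230 / (1.0060842 × 10^8) = 682.7.

682.7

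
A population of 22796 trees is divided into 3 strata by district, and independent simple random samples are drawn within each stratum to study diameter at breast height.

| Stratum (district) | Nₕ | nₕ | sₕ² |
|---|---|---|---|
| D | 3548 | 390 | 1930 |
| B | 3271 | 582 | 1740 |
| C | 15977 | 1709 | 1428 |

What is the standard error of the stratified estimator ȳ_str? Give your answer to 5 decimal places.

0.72377

Var(ȳ_str) = Σₕ Wₕ²(1 − fₕ)sₕ²/nₕ with Wₕ = Nₕ/N, N = 22796.
D: Wₕ = 0.15564134; term = 0.15564134²·(1 − 0.10992108)·1930/390 = 0.10670165.
B: Wₕ = 0.14349009; term = 0.14349009²·(1 − 0.17792724)·1740/582 = 0.050603472.
C: Wₕ = 0.70086857; term = 0.70086857²·(1 − 0.10696626)·1428/1709 = 0.3665449.
Sum = 0.52385002.
SE = √(0.52385002) = 0.72377.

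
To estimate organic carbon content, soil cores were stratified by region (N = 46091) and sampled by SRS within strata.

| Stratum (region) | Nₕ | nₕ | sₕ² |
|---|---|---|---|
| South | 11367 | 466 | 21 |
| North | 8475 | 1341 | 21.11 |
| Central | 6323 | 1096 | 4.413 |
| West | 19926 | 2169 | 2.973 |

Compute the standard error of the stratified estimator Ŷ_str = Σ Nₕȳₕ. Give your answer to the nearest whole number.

Var(Ŷ_str) = Σₕ Nₕ²(1 − fₕ)sₕ²/nₕ.
South: 11367²·(1 − 466/11367)·21/466 = 5.5840022 × 10^6.
North: 8475²·(1 − 1341/8475)·21.11/1341 = 951770.56.
Central: 6323²·(1 − 1096/6323)·4.413/1096 = 133075.79.
West: 19926²·(1 − 2169/19926)·2.973/2169 = 484981.39.
Sum = 7.1538299 × 10^6.
SE = √(7.1538299 × 10^6) = 2675.

2675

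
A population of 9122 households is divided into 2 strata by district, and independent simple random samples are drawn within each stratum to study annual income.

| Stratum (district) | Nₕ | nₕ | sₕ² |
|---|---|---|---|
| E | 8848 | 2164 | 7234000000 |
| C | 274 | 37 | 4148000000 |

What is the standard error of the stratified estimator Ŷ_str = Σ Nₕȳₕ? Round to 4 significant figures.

Var(Ŷ_str) = Σₕ Nₕ²(1 − fₕ)sₕ²/nₕ.
E: 8848²·(1 − 2164/8848)·7234000000/2164 = 1.9769824 × 10^14.
C: 274²·(1 − 37/274)·4148000000/37 = 7.2800763 × 10^12.
Sum = 2.0497832 × 10^14.
SE = √(2.0497832 × 10^14) = 1.432 × 10^7.

1.432 × 10^7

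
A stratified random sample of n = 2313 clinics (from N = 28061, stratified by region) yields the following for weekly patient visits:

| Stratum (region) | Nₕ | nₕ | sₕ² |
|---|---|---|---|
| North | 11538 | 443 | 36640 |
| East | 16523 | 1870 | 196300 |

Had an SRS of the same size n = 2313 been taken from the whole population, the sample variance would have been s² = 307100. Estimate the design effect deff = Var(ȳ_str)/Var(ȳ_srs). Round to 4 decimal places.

Var(ȳ_str) = Σ Wₕ²(1−fₕ)sₕ²/nₕ with Wₕ = Nₕ/28061:
  North: (11538/28061)²·(1−443/11538)·36640/443 = 13.446315
  East: (16523/28061)²·(1−1870/16523)·196300/1870 = 32.276606
  → Var(ȳ_str) = 45.722921.
Var(ȳ_srs) = (1 − 2313/28061)·307100/2313 = 121.82728.
deff = 45.722921 / 121.82728 = 0.3753.

0.3753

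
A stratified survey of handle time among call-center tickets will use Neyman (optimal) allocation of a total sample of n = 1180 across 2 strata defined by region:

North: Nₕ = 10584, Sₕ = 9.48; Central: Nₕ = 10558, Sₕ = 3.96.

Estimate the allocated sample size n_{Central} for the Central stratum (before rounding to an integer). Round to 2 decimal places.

Neyman allocation: nₕ = n·NₕSₕ / Σⱼ NⱼSⱼ.
Σ NⱼSⱼ = 10584·9.48 + 10558·3.96 = 142146.
n_{Central} = 1180·10558·3.96 / 142146 = 347.08.

347.08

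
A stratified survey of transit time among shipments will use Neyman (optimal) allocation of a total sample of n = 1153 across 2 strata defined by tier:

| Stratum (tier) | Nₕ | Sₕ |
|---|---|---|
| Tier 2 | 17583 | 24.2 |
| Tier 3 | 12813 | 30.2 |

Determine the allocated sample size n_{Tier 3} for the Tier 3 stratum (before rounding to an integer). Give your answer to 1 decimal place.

549.1

Neyman allocation: nₕ = n·NₕSₕ / Σⱼ NⱼSⱼ.
Σ NⱼSⱼ = 17583·24.2 + 12813·30.2 = 812461.2.
n_{Tier 3} = 1153·12813·30.2 / 812461.2 = 549.1.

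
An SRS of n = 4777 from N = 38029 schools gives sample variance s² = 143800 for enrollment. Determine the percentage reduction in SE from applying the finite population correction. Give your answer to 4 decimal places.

f = n/N = 4777/38029 = 0.12561466.
SE_no-fpc = √(s²/n) = 5.4865813; SE_fpc = √((1−f)s²/n) = 5.130424.
Ratio = √(1−f) = 0.93508574. Reduction = 100·(1 − 0.93508574) = 6.4914%.

6.4914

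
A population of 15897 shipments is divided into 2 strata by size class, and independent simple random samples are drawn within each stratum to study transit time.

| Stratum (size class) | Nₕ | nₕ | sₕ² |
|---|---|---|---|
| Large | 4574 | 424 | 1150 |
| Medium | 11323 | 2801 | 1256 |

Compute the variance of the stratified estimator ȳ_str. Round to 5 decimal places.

0.37494

Var(ȳ_str) = Σₕ Wₕ²(1 − fₕ)sₕ²/nₕ with Wₕ = Nₕ/N, N = 15897.
Large: Wₕ = 0.28772724; term = 0.28772724²·(1 − 0.09269786)·1150/424 = 0.20372573.
Medium: Wₕ = 0.71227276; term = 0.71227276²·(1 − 0.24737260)·1256/2801 = 0.17121792.
Sum = 0.37494365.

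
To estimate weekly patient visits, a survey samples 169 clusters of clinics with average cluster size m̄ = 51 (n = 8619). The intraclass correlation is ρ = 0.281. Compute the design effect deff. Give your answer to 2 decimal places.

15.05

deff = 1 + (51 − 1)·0.281 = 1 + 14.05 = 15.05.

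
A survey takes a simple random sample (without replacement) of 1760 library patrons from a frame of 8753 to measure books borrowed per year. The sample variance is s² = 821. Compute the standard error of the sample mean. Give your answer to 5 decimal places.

0.61048

Under SRS without replacement, Var(ȳ) = (1 − f)·s²/n with f = n/N = 1760/8753 = 0.20107392.
Var(ȳ) = (1 − 0.20107392)·821/1760 = 0.79892608·0.46647727 = 0.37268086.
SE(ȳ) = √(0.37268086) = 0.61048.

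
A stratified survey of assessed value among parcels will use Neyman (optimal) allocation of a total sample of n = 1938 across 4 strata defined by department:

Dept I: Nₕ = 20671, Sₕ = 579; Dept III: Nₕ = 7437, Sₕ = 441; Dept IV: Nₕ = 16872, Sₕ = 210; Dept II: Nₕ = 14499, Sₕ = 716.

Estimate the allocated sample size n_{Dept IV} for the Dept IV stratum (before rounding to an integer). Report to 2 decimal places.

235.38

Neyman allocation: nₕ = n·NₕSₕ / Σⱼ NⱼSⱼ.
Σ NⱼSⱼ = 20671·579 + 7437·441 + 16872·210 + 14499·716 = 2.917263 × 10^7.
n_{Dept IV} = 1938·16872·210 / (2.917263 × 10^7) = 235.38.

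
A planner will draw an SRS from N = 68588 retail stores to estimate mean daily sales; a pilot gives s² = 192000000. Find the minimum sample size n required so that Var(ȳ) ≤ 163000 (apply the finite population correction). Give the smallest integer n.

Without fpc, n₀ = s²/D = 192000000/163000 = 1177.9141.
With fpc, (1 − n/N)·s²/n ≤ D requires n ≥ n₀/(1 + n₀/N) = 1177.9141/(1 + 1177.9141/68588) = 1158.0264.
Rounding up, n = 1159.

1159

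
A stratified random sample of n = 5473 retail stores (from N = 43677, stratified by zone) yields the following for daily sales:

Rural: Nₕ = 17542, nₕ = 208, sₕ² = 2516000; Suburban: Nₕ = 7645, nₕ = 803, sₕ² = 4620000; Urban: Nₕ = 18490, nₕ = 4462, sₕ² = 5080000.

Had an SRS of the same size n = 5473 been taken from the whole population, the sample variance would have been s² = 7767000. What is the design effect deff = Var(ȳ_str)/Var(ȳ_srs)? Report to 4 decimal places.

Var(ȳ_str) = Σ Wₕ²(1−fₕ)sₕ²/nₕ with Wₕ = Nₕ/43677:
  Rural: (17542/43677)²·(1−208/17542)·2516000/208 = 1928.0558
  Suburban: (7645/43677)²·(1−803/7645)·4620000/803 = 157.75437
  Urban: (18490/43677)²·(1−4462/18490)·5080000/4462 = 154.79653
  → Var(ȳ_str) = 2240.6067.
Var(ȳ_srs) = (1 − 5473/43677)·7767000/5473 = 1241.3204.
deff = 2240.6067 / 1241.3204 = 1.8050.

1.8050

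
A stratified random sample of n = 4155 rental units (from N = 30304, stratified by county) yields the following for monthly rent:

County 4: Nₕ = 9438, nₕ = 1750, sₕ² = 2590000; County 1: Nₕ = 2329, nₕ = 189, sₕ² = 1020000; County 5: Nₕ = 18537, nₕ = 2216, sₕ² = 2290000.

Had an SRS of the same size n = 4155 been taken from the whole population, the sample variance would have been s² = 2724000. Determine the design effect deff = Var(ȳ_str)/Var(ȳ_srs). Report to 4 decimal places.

Var(ȳ_str) = Σ Wₕ²(1−fₕ)sₕ²/nₕ with Wₕ = Nₕ/30304:
  County 4: (9438/30304)²·(1−1750/9438)·2590000/1750 = 116.93786
  County 1: (2329/30304)²·(1−189/2329)·1020000/189 = 29.290158
  County 5: (18537/30304)²·(1−2216/18537)·2290000/2216 = 340.44897
  → Var(ȳ_str) = 486.67699.
Var(ȳ_srs) = (1 − 4155/30304)·2724000/4155 = 565.70654.
deff = 486.67699 / 565.70654 = 0.8603.

0.8603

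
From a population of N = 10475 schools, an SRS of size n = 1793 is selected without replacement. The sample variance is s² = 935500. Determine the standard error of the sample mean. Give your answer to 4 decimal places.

Under SRS without replacement, Var(ȳ) = (1 − f)·s²/n with f = n/N = 1793/10475 = 0.17116945.
Var(ȳ) = (1 − 0.17116945)·935500/1793 = 0.82883055·521.75125 = 432.44338.
SE(ȳ) = √(432.44338) = 20.7953.

20.7953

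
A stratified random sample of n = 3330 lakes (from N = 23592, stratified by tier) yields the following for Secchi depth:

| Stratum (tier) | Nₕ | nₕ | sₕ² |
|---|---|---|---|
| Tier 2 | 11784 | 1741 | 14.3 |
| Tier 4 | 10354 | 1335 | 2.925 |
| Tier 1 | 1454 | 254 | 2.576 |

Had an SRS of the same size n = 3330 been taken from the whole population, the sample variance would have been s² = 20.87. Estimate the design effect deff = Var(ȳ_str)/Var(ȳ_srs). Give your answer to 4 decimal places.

0.3987

Var(ȳ_str) = Σ Wₕ²(1−fₕ)sₕ²/nₕ with Wₕ = Nₕ/23592:
  Tier 2: (11784/23592)²·(1−1741/11784)·14.3/1741 = 0.0017464813
  Tier 4: (10354/23592)²·(1−1335/10354)·2.925/1335 = 3.6760519 × 10^-4
  Tier 1: (1454/23592)²·(1−254/1454)·2.576/254 = 3.1792763 × 10^-5
  → Var(ȳ_str) = 0.0021458793.
Var(ȳ_srs) = (1 − 3330/23592)·20.87/3330 = 0.0053826454.
deff = 0.0021458793 / 0.0053826454 = 0.3987.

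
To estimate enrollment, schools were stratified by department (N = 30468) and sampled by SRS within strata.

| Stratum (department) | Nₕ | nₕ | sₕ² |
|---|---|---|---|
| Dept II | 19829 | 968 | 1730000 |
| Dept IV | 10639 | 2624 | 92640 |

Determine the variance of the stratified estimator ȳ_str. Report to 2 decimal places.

Var(ȳ_str) = Σₕ Wₕ²(1 − fₕ)sₕ²/nₕ with Wₕ = Nₕ/N, N = 30468.
Dept II: Wₕ = 0.65081397; term = 0.65081397²·(1 − 0.04881739)·1730000/968 = 720.02633.
Dept IV: Wₕ = 0.34918603; term = 0.34918603²·(1 − 0.24663972)·92640/2624 = 3.2430314.
Sum = 723.26936.

723.27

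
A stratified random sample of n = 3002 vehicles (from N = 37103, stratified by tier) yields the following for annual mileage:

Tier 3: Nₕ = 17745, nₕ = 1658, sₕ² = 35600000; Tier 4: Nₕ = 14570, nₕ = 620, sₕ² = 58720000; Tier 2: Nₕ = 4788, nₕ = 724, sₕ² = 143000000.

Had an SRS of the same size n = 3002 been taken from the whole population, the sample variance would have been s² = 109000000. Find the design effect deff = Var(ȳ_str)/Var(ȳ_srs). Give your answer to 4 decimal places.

Var(ȳ_str) = Σ Wₕ²(1−fₕ)sₕ²/nₕ with Wₕ = Nₕ/37103:
  Tier 3: (17745/37103)²·(1−1658/17745)·35600000/1658 = 4452.4442
  Tier 4: (14570/37103)²·(1−620/14570)·58720000/620 = 13983.313
  Tier 2: (4788/37103)²·(1−724/4788)·143000000/724 = 2791.819
  → Var(ȳ_str) = 21227.576.
Var(ȳ_srs) = (1 − 3002/37103)·109000000/3002 = 33371.359.
deff = 21227.576 / 33371.359 = 0.6361.

0.6361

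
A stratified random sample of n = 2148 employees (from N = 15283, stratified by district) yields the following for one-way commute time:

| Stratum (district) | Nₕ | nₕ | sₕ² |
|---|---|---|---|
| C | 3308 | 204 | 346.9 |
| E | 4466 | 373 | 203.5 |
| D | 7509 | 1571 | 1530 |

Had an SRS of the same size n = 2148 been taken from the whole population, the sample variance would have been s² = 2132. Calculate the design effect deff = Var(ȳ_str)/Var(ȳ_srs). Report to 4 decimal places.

0.3556

Var(ȳ_str) = Σ Wₕ²(1−fₕ)sₕ²/nₕ with Wₕ = Nₕ/15283:
  C: (3308/15283)²·(1−204/3308)·346.9/204 = 0.074755667
  E: (4466/15283)²·(1−373/4466)·203.5/373 = 0.042697143
  D: (7509/15283)²·(1−1571/7509)·1530/1571 = 0.18591752
  → Var(ȳ_str) = 0.30337033.
Var(ȳ_srs) = (1 − 2148/15283)·2132/2148 = 0.8530498.
deff = 0.30337033 / 0.8530498 = 0.3556.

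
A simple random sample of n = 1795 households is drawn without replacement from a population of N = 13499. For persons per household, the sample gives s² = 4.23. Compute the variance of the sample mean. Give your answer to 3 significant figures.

0.00204

Under SRS without replacement, Var(ȳ) = (1 − f)·s²/n with f = n/N = 1795/13499 = 0.13297281.
Var(ȳ) = (1 − 0.13297281)·4.23/1795 = 0.86702719·0.002356546 = 0.0020431894.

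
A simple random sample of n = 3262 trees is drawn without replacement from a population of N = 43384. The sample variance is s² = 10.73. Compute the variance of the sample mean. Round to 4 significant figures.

Under SRS without replacement, Var(ȳ) = (1 − f)·s²/n with f = n/N = 3262/43384 = 0.07518901.
Var(ȳ) = (1 − 0.07518901)·10.73/3262 = 0.92481099·0.003289393 = 0.0030420668.

0.003042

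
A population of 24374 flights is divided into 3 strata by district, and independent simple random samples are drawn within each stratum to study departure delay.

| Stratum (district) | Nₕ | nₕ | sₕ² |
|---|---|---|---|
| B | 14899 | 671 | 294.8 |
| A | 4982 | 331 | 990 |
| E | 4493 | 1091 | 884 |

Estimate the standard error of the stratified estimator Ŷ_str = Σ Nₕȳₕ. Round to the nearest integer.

13222

Var(Ŷ_str) = Σₕ Nₕ²(1 − fₕ)sₕ²/nₕ.
B: 14899²·(1 − 671/14899)·294.8/671 = 9.3133502 × 10^7.
A: 4982²·(1 − 331/4982)·990/331 = 6.9303834 × 10^7.
E: 4493²·(1 − 1091/4493)·884/1091 = 1.2385064 × 10^7.
Sum = 1.748224 × 10^8.
SE = √(1.748224 × 10^8) = 13222.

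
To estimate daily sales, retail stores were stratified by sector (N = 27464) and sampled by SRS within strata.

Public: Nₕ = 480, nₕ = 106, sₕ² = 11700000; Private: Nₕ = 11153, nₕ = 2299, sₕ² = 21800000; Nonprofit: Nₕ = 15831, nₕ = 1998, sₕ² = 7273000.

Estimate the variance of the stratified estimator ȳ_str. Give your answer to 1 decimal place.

Var(ȳ_str) = Σₕ Wₕ²(1 − fₕ)sₕ²/nₕ with Wₕ = Nₕ/N, N = 27464.
Public: Wₕ = 0.01747742; term = 0.01747742²·(1 − 0.22083333)·11700000/106 = 26.270313.
Private: Wₕ = 0.40609525; term = 0.40609525²·(1 − 0.20613288)·21800000/2299 = 1241.4269.
Nonprofit: Wₕ = 0.57642732; term = 0.57642732²·(1 − 0.12620807)·7273000/1998 = 1056.8546.
Sum = 2324.5518.

2324.6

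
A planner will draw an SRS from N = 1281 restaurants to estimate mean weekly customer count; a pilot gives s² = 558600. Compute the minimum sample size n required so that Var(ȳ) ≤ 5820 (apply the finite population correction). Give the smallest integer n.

Without fpc, n₀ = s²/D = 558600/5820 = 95.9794.
With fpc, (1 − n/N)·s²/n ≤ D requires n ≥ n₀/(1 + n₀/N) = 95.9794/(1 + 95.9794/1281) = 89.2894.
Rounding up, n = 90.

90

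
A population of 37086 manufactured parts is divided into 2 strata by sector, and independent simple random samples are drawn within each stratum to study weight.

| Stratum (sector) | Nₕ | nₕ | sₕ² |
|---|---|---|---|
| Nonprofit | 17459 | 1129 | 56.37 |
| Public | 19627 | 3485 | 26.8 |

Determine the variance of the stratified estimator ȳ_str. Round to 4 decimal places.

0.0121

Var(ȳ_str) = Σₕ Wₕ²(1 − fₕ)sₕ²/nₕ with Wₕ = Nₕ/N, N = 37086.
Nonprofit: Wₕ = 0.47077064; term = 0.47077064²·(1 − 0.06466579)·56.37/1129 = 0.010349983.
Public: Wₕ = 0.52922936; term = 0.52922936²·(1 − 0.17756152)·26.8/3485 = 0.0017714271.
Sum = 0.01212141.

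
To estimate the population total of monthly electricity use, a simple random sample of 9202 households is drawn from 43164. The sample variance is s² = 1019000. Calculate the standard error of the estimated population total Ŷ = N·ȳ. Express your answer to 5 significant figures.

Var(Ŷ) = N²·Var(ȳ) = N²·(1 − n/N)·s²/n.
f = 9202/43164 = 0.21318692; Var(ȳ) = 0.78681308·1019000/9202 = 87.12916.
Var(Ŷ) = 43164² · 87.12916 = 1.6233303 × 10^11.
SE(Ŷ) = √(1.6233303 × 10^11) = 402910.

402910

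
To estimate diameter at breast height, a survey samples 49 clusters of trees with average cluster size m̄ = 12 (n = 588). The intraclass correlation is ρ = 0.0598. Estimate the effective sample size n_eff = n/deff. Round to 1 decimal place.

354.7

deff = 1 + (12 − 1)·0.0598 = 1 + 0.6578 = 1.6578.
n_eff = 588 / 1.6578 = 354.7.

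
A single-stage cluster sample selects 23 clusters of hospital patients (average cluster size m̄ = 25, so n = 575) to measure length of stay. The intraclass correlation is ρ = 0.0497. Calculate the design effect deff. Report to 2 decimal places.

2.19

deff = 1 + (25 − 1)·0.0497 = 1 + 1.1928 = 2.1928.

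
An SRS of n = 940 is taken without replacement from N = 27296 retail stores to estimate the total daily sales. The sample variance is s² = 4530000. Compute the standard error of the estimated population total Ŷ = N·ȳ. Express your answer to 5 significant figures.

1.8620 × 10^6

Var(Ŷ) = N²·Var(ȳ) = N²·(1 − n/N)·s²/n.
f = 940/27296 = 0.03443728; Var(ȳ) = 0.96556272·4530000/940 = 4653.1906.
Var(Ŷ) = 27296² · 4653.1906 = 3.4669602 × 10^12.
SE(Ŷ) = √(3.4669602 × 10^12) = 1.8620 × 10^6.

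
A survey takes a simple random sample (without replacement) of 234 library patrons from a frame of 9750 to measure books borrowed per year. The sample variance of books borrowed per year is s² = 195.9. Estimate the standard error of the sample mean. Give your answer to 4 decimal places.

0.9039

Under SRS without replacement, Var(ȳ) = (1 − f)·s²/n with f = n/N = 234/9750 = 0.02400000.
Var(ȳ) = (1 − 0.02400000)·195.9/234 = 0.97600000·0.83717949 = 0.81708718.
SE(ȳ) = √(0.81708718) = 0.9039.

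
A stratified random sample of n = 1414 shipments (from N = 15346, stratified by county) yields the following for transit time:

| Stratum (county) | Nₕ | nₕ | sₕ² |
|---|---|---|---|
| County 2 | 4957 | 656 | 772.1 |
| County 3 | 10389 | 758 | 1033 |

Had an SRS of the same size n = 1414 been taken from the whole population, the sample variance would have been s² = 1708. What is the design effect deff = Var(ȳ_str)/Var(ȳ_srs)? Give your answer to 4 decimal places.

Var(ȳ_str) = Σ Wₕ²(1−fₕ)sₕ²/nₕ with Wₕ = Nₕ/15346:
  County 2: (4957/15346)²·(1−656/4957)·772.1/656 = 0.10655349
  County 3: (10389/15346)²·(1−758/10389)·1033/758 = 0.57900972
  → Var(ȳ_str) = 0.68556321.
Var(ȳ_srs) = (1 − 1414/15346)·1708/1414 = 1.0966214.
deff = 0.68556321 / 1.0966214 = 0.6252.

0.6252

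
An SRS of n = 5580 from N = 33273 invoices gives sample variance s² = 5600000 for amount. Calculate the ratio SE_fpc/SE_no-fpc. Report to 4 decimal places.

f = n/N = 5580/33273 = 0.16770354.
SE_no-fpc = √(s²/n) = 31.679398; SE_fpc = √((1−f)s²/n) = 28.901204.
Ratio = √(1−f) = 0.91230283.

0.9123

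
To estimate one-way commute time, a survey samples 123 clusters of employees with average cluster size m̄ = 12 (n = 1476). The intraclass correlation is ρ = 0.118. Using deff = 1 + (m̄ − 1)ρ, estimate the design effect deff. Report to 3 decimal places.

2.298

deff = 1 + (12 − 1)·0.118 = 1 + 1.298 = 2.298.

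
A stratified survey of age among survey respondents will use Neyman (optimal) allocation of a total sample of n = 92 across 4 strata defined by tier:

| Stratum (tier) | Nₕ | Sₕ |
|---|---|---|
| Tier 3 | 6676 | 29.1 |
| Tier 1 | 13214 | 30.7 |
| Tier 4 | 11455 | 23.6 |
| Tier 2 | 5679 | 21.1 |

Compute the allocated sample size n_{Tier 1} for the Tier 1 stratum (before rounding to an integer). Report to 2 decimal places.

37.69

Neyman allocation: nₕ = n·NₕSₕ / Σⱼ NⱼSⱼ.
Σ NⱼSⱼ = 6676·29.1 + 13214·30.7 + 11455·23.6 + 5679·21.1 = 990106.3.
n_{Tier 1} = 92·13214·30.7 / 990106.3 = 37.69.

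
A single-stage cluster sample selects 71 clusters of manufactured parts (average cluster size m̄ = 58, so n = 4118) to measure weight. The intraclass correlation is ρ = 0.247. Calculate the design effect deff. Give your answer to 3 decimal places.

15.079

deff = 1 + (58 − 1)·0.247 = 1 + 14.079 = 15.079.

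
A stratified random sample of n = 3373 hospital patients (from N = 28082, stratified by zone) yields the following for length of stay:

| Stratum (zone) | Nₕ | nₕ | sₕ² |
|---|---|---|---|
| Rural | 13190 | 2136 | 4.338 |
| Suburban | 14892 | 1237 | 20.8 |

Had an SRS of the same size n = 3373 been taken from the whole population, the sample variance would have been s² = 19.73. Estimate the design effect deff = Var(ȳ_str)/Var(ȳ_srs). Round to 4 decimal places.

Var(ȳ_str) = Σ Wₕ²(1−fₕ)sₕ²/nₕ with Wₕ = Nₕ/28082:
  Rural: (13190/28082)²·(1−2136/13190)·4.338/2136 = 3.7548837 × 10^-4
  Suburban: (14892/28082)²·(1−1237/14892)·20.8/1237 = 0.0043359304
  → Var(ȳ_str) = 0.0047114188.
Var(ȳ_srs) = (1 − 3373/28082)·19.73/3373 = 0.0051468069.
deff = 0.0047114188 / 0.0051468069 = 0.9154.

0.9154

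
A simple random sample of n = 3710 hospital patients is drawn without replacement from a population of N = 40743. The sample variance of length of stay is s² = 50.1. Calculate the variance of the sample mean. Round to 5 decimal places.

Under SRS without replacement, Var(ȳ) = (1 − f)·s²/n with f = n/N = 3710/40743 = 0.09105859.
Var(ȳ) = (1 − 0.09105859)·50.1/3710 = 0.90894141·0.013504043 = 0.012274384.

0.01227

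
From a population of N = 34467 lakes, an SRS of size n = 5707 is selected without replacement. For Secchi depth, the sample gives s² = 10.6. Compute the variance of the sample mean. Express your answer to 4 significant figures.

Under SRS without replacement, Var(ȳ) = (1 − f)·s²/n with f = n/N = 5707/34467 = 0.16557867.
Var(ȳ) = (1 − 0.16557867)·10.6/5707 = 0.83442133·0.0018573681 = 0.0015498276.

0.001550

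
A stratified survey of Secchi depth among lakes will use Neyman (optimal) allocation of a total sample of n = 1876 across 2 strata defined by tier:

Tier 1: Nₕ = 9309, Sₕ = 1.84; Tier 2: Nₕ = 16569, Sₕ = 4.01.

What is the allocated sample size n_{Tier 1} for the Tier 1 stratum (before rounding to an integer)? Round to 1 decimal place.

384.5

Neyman allocation: nₕ = n·NₕSₕ / Σⱼ NⱼSⱼ.
Σ NⱼSⱼ = 9309·1.84 + 16569·4.01 = 83570.25.
n_{Tier 1} = 1876·9309·1.84 / 83570.25 = 384.5.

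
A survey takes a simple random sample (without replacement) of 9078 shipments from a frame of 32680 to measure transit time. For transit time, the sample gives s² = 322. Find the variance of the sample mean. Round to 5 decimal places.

Under SRS without replacement, Var(ȳ) = (1 − f)·s²/n with f = n/N = 9078/32680 = 0.27778458.
Var(ȳ) = (1 − 0.27778458)·322/9078 = 0.72221542·0.035470368 = 0.025617247.

0.02562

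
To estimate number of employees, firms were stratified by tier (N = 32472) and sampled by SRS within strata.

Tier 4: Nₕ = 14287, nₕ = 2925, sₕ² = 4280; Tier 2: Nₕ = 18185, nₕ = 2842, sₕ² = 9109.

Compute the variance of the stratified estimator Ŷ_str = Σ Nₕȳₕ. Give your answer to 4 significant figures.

1.132 × 10^9

Var(Ŷ_str) = Σₕ Nₕ²(1 − fₕ)sₕ²/nₕ.
Tier 4: 14287²·(1 − 2925/14287)·4280/2925 = 2.3752741 × 10^8.
Tier 2: 18185²·(1 − 2842/18185)·9109/2842 = 8.9427321 × 10^8.
Sum = 1.1318006 × 10^9.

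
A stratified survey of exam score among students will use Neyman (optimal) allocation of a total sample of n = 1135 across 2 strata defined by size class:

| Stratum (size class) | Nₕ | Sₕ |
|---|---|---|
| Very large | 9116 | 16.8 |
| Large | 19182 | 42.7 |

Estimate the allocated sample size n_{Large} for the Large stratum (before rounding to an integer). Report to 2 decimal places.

Neyman allocation: nₕ = n·NₕSₕ / Σⱼ NⱼSⱼ.
Σ NⱼSⱼ = 9116·16.8 + 19182·42.7 = 972220.2.
n_{Large} = 1135·19182·42.7 / 972220.2 = 956.21.

956.21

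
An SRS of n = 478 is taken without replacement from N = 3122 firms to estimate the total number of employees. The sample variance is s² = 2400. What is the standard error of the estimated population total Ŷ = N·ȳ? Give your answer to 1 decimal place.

6437.8

Var(Ŷ) = N²·Var(ȳ) = N²·(1 − n/N)·s²/n.
f = 478/3122 = 0.15310698; Var(ȳ) = 0.84689302·2400/478 = 4.2521825.
Var(Ŷ) = 3122² · 4.2521825 = 4.144553 × 10^7.
SE(Ŷ) = √(4.144553 × 10^7) = 6437.8.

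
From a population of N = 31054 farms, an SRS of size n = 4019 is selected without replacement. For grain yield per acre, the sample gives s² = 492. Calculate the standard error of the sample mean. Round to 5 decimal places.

Under SRS without replacement, Var(ȳ) = (1 − f)·s²/n with f = n/N = 4019/31054 = 0.12941972.
Var(ȳ) = (1 − 0.12941972)·492/4019 = 0.87058028·0.12241851 = 0.10657514.
SE(ȳ) = √(0.10657514) = 0.32646.

0.32646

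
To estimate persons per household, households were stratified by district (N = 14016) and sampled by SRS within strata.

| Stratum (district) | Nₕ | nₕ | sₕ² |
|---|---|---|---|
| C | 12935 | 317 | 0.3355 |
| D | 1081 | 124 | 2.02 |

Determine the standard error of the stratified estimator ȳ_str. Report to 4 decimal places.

0.0311

Var(ȳ_str) = Σₕ Wₕ²(1 − fₕ)sₕ²/nₕ with Wₕ = Nₕ/N, N = 14016.
C: Wₕ = 0.92287386; term = 0.92287386²·(1 − 0.02450715)·0.3355/317 = 8.7931006 × 10^-4.
D: Wₕ = 0.07712614; term = 0.07712614²·(1 − 0.11470860)·2.02/124 = 8.5786537 × 10^-5.
Sum = 9.650966 × 10^-4.
SE = √(9.650966 × 10^-4) = 0.0311.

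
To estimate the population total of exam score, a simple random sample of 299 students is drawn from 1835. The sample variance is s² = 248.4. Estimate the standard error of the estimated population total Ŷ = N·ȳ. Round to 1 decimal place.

1530.2

Var(Ŷ) = N²·Var(ȳ) = N²·(1 − n/N)·s²/n.
f = 299/1835 = 0.16294278; Var(ȳ) = 0.83705722·248.4/299 = 0.69540138.
Var(Ŷ) = 1835² · 0.69540138 = 2.3415729 × 10^6.
SE(Ŷ) = √(2.3415729 × 10^6) = 1530.2.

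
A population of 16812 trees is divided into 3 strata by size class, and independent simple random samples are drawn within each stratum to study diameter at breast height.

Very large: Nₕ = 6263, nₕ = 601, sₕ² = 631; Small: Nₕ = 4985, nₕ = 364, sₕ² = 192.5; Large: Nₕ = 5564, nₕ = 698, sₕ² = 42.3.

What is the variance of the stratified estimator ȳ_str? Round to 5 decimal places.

Var(ȳ_str) = Σₕ Wₕ²(1 − fₕ)sₕ²/nₕ with Wₕ = Nₕ/N, N = 16812.
Very large: Wₕ = 0.37253153; term = 0.37253153²·(1 − 0.09596040)·631/601 = 0.13172506.
Small: Wₕ = 0.29651439; term = 0.29651439²·(1 − 0.07301906)·192.5/364 = 0.043101434.
Large: Wₕ = 0.33095408; term = 0.33095408²·(1 − 0.12544932)·42.3/698 = 0.0058050426.
Sum = 0.18063154.

0.18063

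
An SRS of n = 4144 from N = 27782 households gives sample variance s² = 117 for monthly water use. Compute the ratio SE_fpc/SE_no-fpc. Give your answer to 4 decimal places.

0.9224

f = n/N = 4144/27782 = 0.14916133.
SE_no-fpc = √(s²/n) = 0.16802854; SE_fpc = √((1−f)s²/n) = 0.15499107.
Ratio = √(1−f) = 0.92240917.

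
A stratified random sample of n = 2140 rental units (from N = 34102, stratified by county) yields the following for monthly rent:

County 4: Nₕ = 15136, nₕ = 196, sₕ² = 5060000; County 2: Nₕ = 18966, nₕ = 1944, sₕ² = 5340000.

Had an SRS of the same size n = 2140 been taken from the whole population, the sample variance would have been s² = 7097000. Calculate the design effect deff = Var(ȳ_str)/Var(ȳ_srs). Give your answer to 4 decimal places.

1.8604

Var(ȳ_str) = Σ Wₕ²(1−fₕ)sₕ²/nₕ with Wₕ = Nₕ/34102:
  County 4: (15136/34102)²·(1−196/15136)·5060000/196 = 5019.9161
  County 2: (18966/34102)²·(1−1944/18966)·5340000/1944 = 762.5558
  → Var(ȳ_str) = 5782.4719.
Var(ȳ_srs) = (1 − 2140/34102)·7097000/2140 = 3108.2442.
deff = 5782.4719 / 3108.2442 = 1.8604.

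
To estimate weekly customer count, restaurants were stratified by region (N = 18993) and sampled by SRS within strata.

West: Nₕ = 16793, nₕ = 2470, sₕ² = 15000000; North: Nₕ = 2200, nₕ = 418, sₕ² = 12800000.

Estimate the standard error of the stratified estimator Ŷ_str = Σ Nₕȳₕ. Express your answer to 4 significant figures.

1.257 × 10^6

Var(Ŷ_str) = Σₕ Nₕ²(1 − fₕ)sₕ²/nₕ.
West: 16793²·(1 − 2470/16793)·15000000/2470 = 1.4606851 × 10^12.
North: 2200²·(1 − 418/2200)·12800000/418 = 1.2005053 × 10^11.
Sum = 1.5807356 × 10^12.
SE = √(1.5807356 × 10^12) = 1.257 × 10^6.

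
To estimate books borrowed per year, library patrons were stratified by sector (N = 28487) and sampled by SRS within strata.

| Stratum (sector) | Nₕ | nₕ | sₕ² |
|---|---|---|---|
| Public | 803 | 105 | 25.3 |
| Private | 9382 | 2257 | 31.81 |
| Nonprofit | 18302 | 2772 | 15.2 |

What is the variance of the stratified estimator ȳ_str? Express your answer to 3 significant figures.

0.00325

Var(ȳ_str) = Σₕ Wₕ²(1 − fₕ)sₕ²/nₕ with Wₕ = Nₕ/N, N = 28487.
Public: Wₕ = 0.02818830; term = 0.02818830²·(1 − 0.13075965)·25.3/105 = 1.6642124 × 10^-4.
Private: Wₕ = 0.32934321; term = 0.32934321²·(1 − 0.24056704)·31.81/2257 = 0.0011609646.
Nonprofit: Wₕ = 0.64246849; term = 0.64246849²·(1 − 0.15145886)·15.2/2772 = 0.0019205558.
Sum = 0.0032479416.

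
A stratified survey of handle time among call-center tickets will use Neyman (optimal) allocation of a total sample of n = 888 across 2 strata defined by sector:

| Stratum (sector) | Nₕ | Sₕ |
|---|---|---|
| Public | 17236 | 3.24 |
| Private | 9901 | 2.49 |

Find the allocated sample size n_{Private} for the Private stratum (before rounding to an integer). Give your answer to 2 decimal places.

Neyman allocation: nₕ = n·NₕSₕ / Σⱼ NⱼSⱼ.
Σ NⱼSⱼ = 17236·3.24 + 9901·2.49 = 80498.13.
n_{Private} = 888·9901·2.49 / 80498.13 = 271.96.

271.96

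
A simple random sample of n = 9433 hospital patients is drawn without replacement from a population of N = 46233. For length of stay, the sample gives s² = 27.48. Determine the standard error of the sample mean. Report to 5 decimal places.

0.04815

Under SRS without replacement, Var(ȳ) = (1 − f)·s²/n with f = n/N = 9433/46233 = 0.20403175.
Var(ȳ) = (1 − 0.20403175)·27.48/9433 = 0.79596825·0.0029131771 = 0.0023187965.
SE(ȳ) = √(0.0023187965) = 0.04815.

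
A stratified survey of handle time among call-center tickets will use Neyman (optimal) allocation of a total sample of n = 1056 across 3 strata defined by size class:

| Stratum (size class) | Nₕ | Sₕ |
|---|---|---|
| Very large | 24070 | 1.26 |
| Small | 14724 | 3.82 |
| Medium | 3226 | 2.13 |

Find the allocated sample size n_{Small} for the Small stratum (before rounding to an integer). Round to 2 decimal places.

Neyman allocation: nₕ = n·NₕSₕ / Σⱼ NⱼSⱼ.
Σ NⱼSⱼ = 24070·1.26 + 14724·3.82 + 3226·2.13 = 93445.26.
n_{Small} = 1056·14724·3.82 / 93445.26 = 635.62.

635.62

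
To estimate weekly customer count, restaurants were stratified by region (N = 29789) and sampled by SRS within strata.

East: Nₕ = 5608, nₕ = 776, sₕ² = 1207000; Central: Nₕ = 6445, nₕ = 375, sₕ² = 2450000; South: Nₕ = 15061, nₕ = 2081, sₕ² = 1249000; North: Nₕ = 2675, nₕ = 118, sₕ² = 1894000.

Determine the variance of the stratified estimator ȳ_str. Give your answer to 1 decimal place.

591.5

Var(ȳ_str) = Σₕ Wₕ²(1 − fₕ)sₕ²/nₕ with Wₕ = Nₕ/N, N = 29789.
East: Wₕ = 0.18825741; term = 0.18825741²·(1 − 0.13837375)·1207000/776 = 47.497268.
Central: Wₕ = 0.21635503; term = 0.21635503²·(1 − 0.05818464)·2450000/375 = 288.02791.
South: Wₕ = 0.50558931; term = 0.50558931²·(1 − 0.13817144)·1249000/2081 = 132.223.
North: Wₕ = 0.08979825; term = 0.08979825²·(1 − 0.04411215)·1894000/118 = 123.72021.
Sum = 591.46839.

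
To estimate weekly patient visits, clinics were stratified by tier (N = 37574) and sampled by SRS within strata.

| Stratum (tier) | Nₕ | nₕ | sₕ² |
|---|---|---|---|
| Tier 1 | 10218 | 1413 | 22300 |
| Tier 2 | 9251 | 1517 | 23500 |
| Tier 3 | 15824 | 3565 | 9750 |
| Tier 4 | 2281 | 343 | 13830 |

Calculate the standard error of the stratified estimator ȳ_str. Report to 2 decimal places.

Var(ȳ_str) = Σₕ Wₕ²(1 − fₕ)sₕ²/nₕ with Wₕ = Nₕ/N, N = 37574.
Tier 1: Wₕ = 0.27194337; term = 0.27194337²·(1 − 0.13828538)·22300/1413 = 1.0057339.
Tier 2: Wₕ = 0.24620748; term = 0.24620748²·(1 − 0.16398227)·23500/1517 = 0.78505533.
Tier 3: Wₕ = 0.42114228; term = 0.42114228²·(1 − 0.22529070)·9750/3565 = 0.37578682.
Tier 4: Wₕ = 0.06070687; term = 0.06070687²·(1 − 0.15037264)·13830/343 = 0.12625025.
Sum = 2.2928263.
SE = √(2.2928263) = 1.51.

1.51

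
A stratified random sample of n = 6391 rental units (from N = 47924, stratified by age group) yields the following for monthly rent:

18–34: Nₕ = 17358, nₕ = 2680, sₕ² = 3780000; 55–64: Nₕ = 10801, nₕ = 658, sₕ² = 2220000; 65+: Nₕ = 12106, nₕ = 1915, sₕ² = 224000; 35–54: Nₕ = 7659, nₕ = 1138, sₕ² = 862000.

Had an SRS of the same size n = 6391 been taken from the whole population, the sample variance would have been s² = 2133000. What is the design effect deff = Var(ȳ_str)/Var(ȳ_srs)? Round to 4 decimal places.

Var(ȳ_str) = Σ Wₕ²(1−fₕ)sₕ²/nₕ with Wₕ = Nₕ/47924:
  18–34: (17358/47924)²·(1−2680/17358)·3780000/2680 = 156.46509
  55–64: (10801/47924)²·(1−658/10801)·2220000/658 = 160.93531
  65+: (12106/47924)²·(1−1915/12106)·224000/1915 = 6.2833405
  35–54: (7659/47924)²·(1−1138/7659)·862000/1138 = 16.471955
  → Var(ȳ_str) = 340.1557.
Var(ȳ_srs) = (1 − 6391/47924)·2133000/6391 = 289.24262.
deff = 340.1557 / 289.24262 = 1.1760.

1.1760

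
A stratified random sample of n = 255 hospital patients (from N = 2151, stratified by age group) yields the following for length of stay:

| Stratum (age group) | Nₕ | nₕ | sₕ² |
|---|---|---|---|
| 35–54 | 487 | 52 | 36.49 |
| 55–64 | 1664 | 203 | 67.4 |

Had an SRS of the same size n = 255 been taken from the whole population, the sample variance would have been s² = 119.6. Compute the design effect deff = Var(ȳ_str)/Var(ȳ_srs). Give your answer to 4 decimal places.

0.4997

Var(ȳ_str) = Σ Wₕ²(1−fₕ)sₕ²/nₕ with Wₕ = Nₕ/2151:
  35–54: (487/2151)²·(1−52/487)·36.49/52 = 0.032129792
  55–64: (1664/2151)²·(1−203/1664)·67.4/203 = 0.17445627
  → Var(ȳ_str) = 0.20658606.
Var(ȳ_srs) = (1 − 255/2151)·119.6/255 = 0.41341756.
deff = 0.20658606 / 0.41341756 = 0.4997.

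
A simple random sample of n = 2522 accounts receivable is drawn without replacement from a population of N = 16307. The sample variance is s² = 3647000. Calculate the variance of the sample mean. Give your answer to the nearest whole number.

1222

Under SRS without replacement, Var(ȳ) = (1 − f)·s²/n with f = n/N = 2522/16307 = 0.15465751.
Var(ȳ) = (1 − 0.15465751)·3647000/2522 = 0.84534249·1446.0745 = 1222.4283.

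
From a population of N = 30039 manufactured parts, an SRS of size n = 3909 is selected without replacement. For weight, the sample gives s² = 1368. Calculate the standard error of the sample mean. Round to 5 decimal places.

Under SRS without replacement, Var(ȳ) = (1 − f)·s²/n with f = n/N = 3909/30039 = 0.13013083.
Var(ȳ) = (1 − 0.13013083)·1368/3909 = 0.86986917·0.34996163 = 0.30442083.
SE(ȳ) = √(0.30442083) = 0.55174.

0.55174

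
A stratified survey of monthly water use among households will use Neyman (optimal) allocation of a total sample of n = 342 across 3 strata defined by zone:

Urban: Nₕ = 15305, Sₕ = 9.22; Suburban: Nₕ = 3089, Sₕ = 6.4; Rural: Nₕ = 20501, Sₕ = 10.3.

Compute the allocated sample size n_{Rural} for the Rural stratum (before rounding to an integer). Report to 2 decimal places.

Neyman allocation: nₕ = n·NₕSₕ / Σⱼ NⱼSⱼ.
Σ NⱼSⱼ = 15305·9.22 + 3089·6.4 + 20501·10.3 = 372042.
n_{Rural} = 342·20501·10.3 / 372042 = 194.11.

194.11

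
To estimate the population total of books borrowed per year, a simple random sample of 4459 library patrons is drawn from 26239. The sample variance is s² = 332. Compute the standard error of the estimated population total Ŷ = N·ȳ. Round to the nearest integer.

6523

Var(Ŷ) = N²·Var(ȳ) = N²·(1 − n/N)·s²/n.
f = 4459/26239 = 0.16993788; Var(ȳ) = 0.83006212·332/4459 = 0.061803235.
Var(Ŷ) = 26239² · 0.061803235 = 4.2550608 × 10^7.
SE(Ŷ) = √(4.2550608 × 10^7) = 6523.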